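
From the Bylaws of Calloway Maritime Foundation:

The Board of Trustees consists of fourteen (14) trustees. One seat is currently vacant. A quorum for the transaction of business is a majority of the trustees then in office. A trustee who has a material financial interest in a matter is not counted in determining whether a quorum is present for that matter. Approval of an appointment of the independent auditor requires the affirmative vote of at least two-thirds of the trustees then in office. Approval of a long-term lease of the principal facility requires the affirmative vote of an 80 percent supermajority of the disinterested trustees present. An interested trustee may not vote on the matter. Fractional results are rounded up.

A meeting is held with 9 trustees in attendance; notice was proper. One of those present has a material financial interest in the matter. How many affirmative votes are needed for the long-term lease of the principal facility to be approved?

The long-term lease of the principal facility requires four-fifths of the disinterested trustees present (9 − 1 = 8).
4/5 of 8 = 6.40, rounded up to 7.

7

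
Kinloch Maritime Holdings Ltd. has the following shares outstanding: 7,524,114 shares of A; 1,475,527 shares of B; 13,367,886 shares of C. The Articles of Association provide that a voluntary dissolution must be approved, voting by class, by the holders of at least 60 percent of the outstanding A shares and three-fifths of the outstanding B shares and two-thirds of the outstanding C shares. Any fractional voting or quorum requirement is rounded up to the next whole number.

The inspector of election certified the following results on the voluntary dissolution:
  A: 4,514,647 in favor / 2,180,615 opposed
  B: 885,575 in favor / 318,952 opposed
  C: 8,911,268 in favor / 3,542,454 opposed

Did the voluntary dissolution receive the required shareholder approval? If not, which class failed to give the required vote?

Not approved — the C shares did not give the required vote.

A: 3/5 of 7524114 = 4514468.40, rounded up to 4514469; 4,514,469 required, 4,514,647 in favor — approved.
B: 3/5 of 1475527 = 885316.20, rounded up to 885317; 885,317 required, 885,575 in favor — approved.
C: 2/3 of 13367886 = 8911924; 8,911,924 required, 8,911,268 in favor — not approved.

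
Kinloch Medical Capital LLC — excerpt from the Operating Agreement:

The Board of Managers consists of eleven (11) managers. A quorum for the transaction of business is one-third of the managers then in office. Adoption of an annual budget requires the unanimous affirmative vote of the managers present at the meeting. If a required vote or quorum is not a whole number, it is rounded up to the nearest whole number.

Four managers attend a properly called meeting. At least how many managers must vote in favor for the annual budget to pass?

4

The annual budget requires the unanimous vote of the managers present (4).
Unanimous means all 4.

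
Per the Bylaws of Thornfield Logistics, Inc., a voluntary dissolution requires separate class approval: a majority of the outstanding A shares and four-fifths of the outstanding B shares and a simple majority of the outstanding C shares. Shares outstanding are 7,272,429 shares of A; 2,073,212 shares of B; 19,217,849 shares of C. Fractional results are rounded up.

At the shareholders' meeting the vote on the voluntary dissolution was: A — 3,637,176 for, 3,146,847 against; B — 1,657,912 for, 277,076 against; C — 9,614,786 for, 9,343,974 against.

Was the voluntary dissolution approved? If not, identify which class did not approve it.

A: a majority of 7272429 is 3636215; 3,636,215 required, 3,637,176 in favor — approved.
B: 4/5 of 2073212 = 1658569.60, rounded up to 1658570; 1,658,570 required, 1,657,912 in favor — not approved.
C: a majority of 19217849 is 9608925; 9,608,925 required, 9,614,786 in favor — approved.

Not approved — the B shares did not give the required vote.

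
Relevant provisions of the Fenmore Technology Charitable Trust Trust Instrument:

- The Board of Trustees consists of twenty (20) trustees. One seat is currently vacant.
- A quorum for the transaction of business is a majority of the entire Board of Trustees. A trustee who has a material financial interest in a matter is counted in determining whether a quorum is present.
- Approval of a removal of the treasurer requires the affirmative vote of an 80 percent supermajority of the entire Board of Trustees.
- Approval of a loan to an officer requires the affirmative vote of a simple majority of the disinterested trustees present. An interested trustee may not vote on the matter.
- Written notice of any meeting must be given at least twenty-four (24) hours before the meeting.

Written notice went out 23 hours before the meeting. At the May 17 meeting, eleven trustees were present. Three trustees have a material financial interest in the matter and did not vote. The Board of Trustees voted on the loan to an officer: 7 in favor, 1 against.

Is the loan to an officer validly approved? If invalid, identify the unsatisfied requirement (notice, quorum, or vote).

Notice: 23 hours given; 24 required (23 < 24). Not satisfied.
Quorum: 11 present (interested trustees count toward quorum); quorum is 11. Satisfied.
Vote: the loan to an officer requires a majority of the disinterested trustees present (11 − 3 = 8). A majority of 8 is 5, so 5 affirmative votes are needed; 7 voted in favor. Satisfied.

Invalid — notice requirement not satisfied.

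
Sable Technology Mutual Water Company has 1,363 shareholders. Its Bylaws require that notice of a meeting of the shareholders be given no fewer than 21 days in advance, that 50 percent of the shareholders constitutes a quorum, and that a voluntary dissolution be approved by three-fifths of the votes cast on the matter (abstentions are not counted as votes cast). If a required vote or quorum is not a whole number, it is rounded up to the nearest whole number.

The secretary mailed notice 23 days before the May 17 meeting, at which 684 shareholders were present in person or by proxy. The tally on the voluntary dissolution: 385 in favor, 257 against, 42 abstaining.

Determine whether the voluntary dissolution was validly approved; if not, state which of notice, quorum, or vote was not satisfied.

Notice: 23 days given; 21 required. Satisfied.
Quorum: 50% of 1,363 = 681.50, rounded up to 682; 684 present. Satisfied.
Vote: requires three-fifths of the votes cast (684 − 42 abstaining = 642); 3/5 of 642 = 385.20, rounded up to 386, so 386 needed; 385 in favor. Not satisfied.

Invalid — vote requirement not satisfied.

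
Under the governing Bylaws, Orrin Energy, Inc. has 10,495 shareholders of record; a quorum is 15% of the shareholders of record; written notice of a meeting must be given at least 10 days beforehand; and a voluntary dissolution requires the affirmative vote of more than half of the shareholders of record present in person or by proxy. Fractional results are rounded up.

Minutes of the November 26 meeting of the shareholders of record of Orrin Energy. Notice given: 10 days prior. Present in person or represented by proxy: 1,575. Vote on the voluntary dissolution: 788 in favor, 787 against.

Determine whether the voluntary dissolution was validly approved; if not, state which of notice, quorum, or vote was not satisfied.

Valid — all requirements satisfied.

Notice: 10 days given; 10 required. Satisfied.
Quorum: 15% of 10,495 = 1,574.25, rounded up to 1,575; 1,575 present. Satisfied.
Vote: requires a majority of those present (1,575); a majority of 1575 is 788, so 788 needed; 788 in favor. Satisfied.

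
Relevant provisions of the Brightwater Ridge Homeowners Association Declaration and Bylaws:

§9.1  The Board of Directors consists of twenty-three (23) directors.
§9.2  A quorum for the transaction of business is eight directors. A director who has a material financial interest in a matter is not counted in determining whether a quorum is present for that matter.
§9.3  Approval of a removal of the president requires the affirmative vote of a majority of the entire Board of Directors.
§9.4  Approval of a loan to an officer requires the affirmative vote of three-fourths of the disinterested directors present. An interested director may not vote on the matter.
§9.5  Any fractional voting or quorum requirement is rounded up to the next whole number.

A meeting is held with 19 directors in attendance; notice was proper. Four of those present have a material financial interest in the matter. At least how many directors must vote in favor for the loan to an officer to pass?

The loan to an officer requires three-fourths of the disinterested directors present (19 − 4 = 15).
3/4 of 15 = 11.25, rounded up to 12.

12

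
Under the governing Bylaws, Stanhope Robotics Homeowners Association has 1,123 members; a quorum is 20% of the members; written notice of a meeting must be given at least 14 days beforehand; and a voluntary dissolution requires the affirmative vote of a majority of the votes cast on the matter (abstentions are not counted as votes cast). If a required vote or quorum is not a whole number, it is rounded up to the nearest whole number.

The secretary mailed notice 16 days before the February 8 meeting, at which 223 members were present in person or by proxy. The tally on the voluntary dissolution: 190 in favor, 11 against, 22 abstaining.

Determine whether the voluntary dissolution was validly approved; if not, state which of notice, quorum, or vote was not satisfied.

Invalid — quorum requirement not satisfied.

Notice: 16 days given; 14 required. Satisfied.
Quorum: 20% of 1,123 = 224.60, rounded up to 225; 223 present. Not satisfied.
Vote: requires a majority of the votes cast (223 − 22 abstaining = 201); a majority of 201 is 101, so 101 needed; 190 in favor. Satisfied.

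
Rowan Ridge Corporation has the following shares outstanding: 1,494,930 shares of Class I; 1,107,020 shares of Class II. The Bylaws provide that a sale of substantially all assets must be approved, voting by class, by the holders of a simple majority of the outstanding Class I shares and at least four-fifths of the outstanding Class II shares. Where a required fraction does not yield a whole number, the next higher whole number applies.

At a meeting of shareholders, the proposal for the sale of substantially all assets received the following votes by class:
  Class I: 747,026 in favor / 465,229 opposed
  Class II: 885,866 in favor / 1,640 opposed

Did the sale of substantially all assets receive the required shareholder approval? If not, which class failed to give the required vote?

Not approved — the Class I shares did not give the required vote.

Class I: a majority of 1494930 is 747466; 747,466 required, 747,026 in favor — not approved.
Class II: 4/5 of 1107020 = 885616; 885,616 required, 885,866 in favor — approved.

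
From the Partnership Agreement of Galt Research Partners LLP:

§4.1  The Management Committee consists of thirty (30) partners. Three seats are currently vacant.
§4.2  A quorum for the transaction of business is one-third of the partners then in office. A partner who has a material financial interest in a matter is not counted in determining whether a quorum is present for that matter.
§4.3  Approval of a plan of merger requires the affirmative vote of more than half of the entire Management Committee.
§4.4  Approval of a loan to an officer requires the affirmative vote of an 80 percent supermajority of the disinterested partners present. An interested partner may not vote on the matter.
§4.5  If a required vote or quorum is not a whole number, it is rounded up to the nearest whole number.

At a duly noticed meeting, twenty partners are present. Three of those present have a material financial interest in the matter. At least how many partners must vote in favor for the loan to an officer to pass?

14

The loan to an officer requires four-fifths of the disinterested partners present (20 − 3 = 17).
4/5 of 17 = 13.60, rounded up to 14.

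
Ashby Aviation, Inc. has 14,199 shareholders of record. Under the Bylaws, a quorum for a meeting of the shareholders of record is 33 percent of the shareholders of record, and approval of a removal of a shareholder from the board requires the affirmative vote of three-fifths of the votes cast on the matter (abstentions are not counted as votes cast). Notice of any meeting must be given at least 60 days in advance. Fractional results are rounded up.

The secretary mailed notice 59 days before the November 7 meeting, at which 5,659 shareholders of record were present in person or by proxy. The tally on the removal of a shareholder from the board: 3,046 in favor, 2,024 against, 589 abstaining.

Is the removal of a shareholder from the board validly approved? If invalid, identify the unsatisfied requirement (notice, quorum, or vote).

Invalid — notice requirement not satisfied.

Notice: 59 days given; 60 required. Not satisfied.
Quorum: 33% of 14,199 = 4,685.67, rounded up to 4,686; 5,659 present. Satisfied.
Vote: requires three-fifths of the votes cast (5,659 − 589 abstaining = 5,070); 3/5 of 5070 = 3042, so 3,042 needed; 3,046 in favor. Satisfied.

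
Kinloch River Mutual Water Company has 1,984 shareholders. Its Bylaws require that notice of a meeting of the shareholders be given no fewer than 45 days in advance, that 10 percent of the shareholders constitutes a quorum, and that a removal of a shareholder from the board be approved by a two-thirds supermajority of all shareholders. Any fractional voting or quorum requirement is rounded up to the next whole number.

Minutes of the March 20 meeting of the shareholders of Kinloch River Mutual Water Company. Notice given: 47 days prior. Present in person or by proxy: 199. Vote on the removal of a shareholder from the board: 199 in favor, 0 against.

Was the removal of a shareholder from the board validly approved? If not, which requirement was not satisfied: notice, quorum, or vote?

Invalid — vote requirement not satisfied.

Notice: 47 days given; 45 required. Satisfied.
Quorum: 10% of 1,984 = 198.40, rounded up to 199; 199 present. Satisfied.
Vote: requires two-thirds of all shareholders (1,984); 2/3 of 1984 = 1322.67, rounded up to 1323, so 1,323 needed; 199 in favor. Not satisfied.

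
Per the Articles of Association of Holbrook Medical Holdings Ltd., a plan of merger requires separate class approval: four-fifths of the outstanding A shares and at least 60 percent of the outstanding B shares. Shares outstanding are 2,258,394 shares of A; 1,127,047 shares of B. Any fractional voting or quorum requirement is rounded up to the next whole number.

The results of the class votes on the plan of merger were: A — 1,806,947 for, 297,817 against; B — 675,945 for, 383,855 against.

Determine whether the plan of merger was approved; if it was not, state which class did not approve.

Not approved — the B shares did not give the required vote.

A: 4/5 of 2258394 = 1806715.20, rounded up to 1806716; 1,806,716 required, 1,806,947 in favor — approved.
B: 3/5 of 1127047 = 676228.20, rounded up to 676229; 676,229 required, 675,945 in favor — not approved.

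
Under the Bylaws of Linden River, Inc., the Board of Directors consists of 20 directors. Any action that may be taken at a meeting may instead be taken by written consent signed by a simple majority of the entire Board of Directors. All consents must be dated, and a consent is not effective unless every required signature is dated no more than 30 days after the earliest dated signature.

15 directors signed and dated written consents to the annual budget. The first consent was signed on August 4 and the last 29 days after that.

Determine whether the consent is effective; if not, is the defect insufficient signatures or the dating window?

Effective — both the signature and dating-window requirements are satisfied.

Signatures required: a simple majority of 20 — a majority of 20 is 11, so 11 needed; 15 signed. Sufficient.
Dating window: the latest signature is 29 days after the earliest; the limit is 30 days. Within the window.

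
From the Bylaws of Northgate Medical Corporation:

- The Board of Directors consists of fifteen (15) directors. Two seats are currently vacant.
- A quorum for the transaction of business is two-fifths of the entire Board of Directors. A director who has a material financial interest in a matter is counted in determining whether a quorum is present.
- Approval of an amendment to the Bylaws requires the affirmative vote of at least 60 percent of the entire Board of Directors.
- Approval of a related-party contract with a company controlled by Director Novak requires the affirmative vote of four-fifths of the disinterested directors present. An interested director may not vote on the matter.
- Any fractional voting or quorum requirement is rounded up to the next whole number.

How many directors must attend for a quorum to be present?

2/5 of 15 = 6.

6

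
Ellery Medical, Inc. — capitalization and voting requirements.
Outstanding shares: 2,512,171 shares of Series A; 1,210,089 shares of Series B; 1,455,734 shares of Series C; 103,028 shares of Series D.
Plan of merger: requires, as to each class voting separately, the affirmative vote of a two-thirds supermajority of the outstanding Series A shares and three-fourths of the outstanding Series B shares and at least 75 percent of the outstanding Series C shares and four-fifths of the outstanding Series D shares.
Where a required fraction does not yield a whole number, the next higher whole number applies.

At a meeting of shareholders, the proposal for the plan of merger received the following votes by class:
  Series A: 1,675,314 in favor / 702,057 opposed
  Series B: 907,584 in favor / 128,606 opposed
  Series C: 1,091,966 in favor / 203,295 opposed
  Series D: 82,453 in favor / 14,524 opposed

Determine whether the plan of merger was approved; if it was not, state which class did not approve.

Approved — every class gave the required vote.

Series A: 2/3 of 2512171 = 1674780.67, rounded up to 1674781; 1,674,781 required, 1,675,314 in favor — approved.
Series B: 3/4 of 1210089 = 907566.75, rounded up to 907567; 907,567 required, 907,584 in favor — approved.
Series C: 3/4 of 1455734 = 1091800.50, rounded up to 1091801; 1,091,801 required, 1,091,966 in favor — approved.
Series D: 4/5 of 103028 = 82422.40, rounded up to 82423; 82,423 required, 82,453 in favor — approved.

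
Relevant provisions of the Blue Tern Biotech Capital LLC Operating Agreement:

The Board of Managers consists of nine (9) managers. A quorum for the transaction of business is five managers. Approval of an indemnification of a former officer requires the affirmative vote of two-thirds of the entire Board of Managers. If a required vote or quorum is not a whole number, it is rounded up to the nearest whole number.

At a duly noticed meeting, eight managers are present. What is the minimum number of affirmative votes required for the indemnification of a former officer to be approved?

6

The indemnification of a former officer requires two-thirds of the entire Board of Managers (9).
2/3 of 9 = 6.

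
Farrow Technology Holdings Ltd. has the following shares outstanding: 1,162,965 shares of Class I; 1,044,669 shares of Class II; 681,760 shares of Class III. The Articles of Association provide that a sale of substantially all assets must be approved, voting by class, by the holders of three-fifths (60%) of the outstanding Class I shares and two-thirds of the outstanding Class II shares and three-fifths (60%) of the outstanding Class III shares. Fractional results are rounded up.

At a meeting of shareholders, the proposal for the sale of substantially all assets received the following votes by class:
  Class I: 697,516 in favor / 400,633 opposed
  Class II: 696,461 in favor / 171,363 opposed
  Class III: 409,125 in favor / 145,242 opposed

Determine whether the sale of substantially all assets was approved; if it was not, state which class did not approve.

Class I: 3/5 of 1162965 = 697779; 697,779 required, 697,516 in favor — not approved.
Class II: 2/3 of 1044669 = 696446; 696,446 required, 696,461 in favor — approved.
Class III: 3/5 of 681760 = 409056; 409,056 required, 409,125 in favor — approved.

Not approved — the Class I shares did not give the required vote.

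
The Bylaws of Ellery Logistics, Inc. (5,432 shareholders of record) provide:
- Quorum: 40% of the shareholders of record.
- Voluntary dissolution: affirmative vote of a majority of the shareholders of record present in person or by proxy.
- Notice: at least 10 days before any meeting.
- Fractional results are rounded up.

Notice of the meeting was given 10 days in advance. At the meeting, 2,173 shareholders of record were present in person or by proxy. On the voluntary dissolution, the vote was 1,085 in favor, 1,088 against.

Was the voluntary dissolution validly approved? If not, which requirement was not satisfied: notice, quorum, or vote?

Notice: 10 days given; 10 required. Satisfied.
Quorum: 40% of 5,432 = 2,172.80, rounded up to 2,173; 2,173 present. Satisfied.
Vote: requires a majority of those present (2,173); a majority of 2173 is 1087, so 1,087 needed; 1,085 in favor. Not satisfied.

Invalid — vote requirement not satisfied.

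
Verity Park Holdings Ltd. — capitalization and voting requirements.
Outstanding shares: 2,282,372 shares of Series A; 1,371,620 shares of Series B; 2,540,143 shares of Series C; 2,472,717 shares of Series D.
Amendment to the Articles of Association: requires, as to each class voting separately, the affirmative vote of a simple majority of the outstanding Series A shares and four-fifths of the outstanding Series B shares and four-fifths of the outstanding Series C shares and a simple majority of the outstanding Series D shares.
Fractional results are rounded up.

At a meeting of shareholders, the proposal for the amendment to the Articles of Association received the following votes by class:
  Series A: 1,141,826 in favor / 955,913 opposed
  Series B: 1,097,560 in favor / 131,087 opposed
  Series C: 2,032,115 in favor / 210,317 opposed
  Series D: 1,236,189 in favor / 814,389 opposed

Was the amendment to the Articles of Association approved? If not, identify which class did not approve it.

Not approved — the Series D shares did not give the required vote.

Series A: a majority of 2282372 is 1141187; 1,141,187 required, 1,141,826 in favor — approved.
Series B: 4/5 of 1371620 = 1097296; 1,097,296 required, 1,097,560 in favor — approved.
Series C: 4/5 of 2540143 = 2032114.40, rounded up to 2032115; 2,032,115 required, 2,032,115 in favor — approved.
Series D: a majority of 2472717 is 1236359; 1,236,359 required, 1,236,189 in favor — not approved.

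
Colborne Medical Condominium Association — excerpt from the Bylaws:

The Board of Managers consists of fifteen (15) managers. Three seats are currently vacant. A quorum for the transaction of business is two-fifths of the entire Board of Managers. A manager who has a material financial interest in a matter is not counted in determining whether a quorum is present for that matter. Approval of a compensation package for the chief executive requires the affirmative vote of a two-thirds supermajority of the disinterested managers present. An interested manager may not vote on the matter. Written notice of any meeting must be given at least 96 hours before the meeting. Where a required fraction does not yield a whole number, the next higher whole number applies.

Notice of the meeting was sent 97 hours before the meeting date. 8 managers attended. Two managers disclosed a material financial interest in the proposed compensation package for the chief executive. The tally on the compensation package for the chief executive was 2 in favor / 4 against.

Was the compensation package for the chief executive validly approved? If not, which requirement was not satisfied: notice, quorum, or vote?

Notice: 97 hours given; 96 required (97 ≥ 96). Satisfied.
Quorum: 8 present, but the 2 interested managers do not count, leaving 6. Quorum is 6. Satisfied.
Vote: the compensation package for the chief executive requires two-thirds of the disinterested managers present (8 − 2 = 6). 2/3 of 6 = 4, so 4 affirmative votes are needed; 2 voted in favor. Not satisfied.

Invalid — vote requirement not satisfied.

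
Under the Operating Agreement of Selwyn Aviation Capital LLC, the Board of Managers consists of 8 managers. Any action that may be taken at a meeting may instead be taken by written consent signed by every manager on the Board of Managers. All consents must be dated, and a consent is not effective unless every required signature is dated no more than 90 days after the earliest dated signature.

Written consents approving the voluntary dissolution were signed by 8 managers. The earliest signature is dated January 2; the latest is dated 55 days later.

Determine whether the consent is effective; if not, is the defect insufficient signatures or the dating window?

Signatures required: every one of 8 — unanimous means all 8, so 8 needed; 8 signed. Sufficient.
Dating window: the latest signature is 55 days after the earliest; the limit is 90 days. Within the window.

Effective — both the signature and dating-window requirements are satisfied.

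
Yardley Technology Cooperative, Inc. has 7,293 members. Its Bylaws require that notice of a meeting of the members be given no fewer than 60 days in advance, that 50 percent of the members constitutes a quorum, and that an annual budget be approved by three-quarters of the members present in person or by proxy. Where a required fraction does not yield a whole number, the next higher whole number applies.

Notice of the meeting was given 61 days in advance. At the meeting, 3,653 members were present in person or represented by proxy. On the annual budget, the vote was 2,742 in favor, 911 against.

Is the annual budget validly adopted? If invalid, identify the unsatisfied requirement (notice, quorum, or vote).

Notice: 61 days given; 60 required. Satisfied.
Quorum: 50% of 7,293 = 3,646.50, rounded up to 3,647; 3,653 present. Satisfied.
Vote: requires three-fourths of those present (3,653); 3/4 of 3653 = 2739.75, rounded up to 2740, so 2,740 needed; 2,742 in favor. Satisfied.

Valid — all requirements satisfied.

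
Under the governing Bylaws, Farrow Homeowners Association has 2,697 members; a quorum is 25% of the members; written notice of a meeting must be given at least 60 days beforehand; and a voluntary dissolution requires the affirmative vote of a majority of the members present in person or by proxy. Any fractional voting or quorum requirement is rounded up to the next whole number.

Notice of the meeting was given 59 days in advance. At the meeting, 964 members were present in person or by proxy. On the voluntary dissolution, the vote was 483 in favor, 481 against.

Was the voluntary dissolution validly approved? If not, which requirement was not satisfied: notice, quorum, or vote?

Notice: 59 days given; 60 required. Not satisfied.
Quorum: 25% of 2,697 = 674.25, rounded up to 675; 964 present. Satisfied.
Vote: requires a majority of those present (964); a majority of 964 is 483, so 483 needed; 483 in favor. Satisfied.

Invalid — notice requirement not satisfied.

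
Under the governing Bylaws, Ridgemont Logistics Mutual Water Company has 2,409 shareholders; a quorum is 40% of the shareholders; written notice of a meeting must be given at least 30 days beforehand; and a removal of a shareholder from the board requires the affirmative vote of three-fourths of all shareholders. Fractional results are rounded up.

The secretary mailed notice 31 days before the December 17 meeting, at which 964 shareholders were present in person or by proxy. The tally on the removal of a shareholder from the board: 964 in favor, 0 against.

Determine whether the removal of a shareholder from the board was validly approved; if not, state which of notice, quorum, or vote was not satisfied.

Notice: 31 days given; 30 required. Satisfied.
Quorum: 40% of 2,409 = 963.60, rounded up to 964; 964 present. Satisfied.
Vote: requires three-fourths of all shareholders (2,409); 3/4 of 2409 = 1806.75, rounded up to 1807, so 1,807 needed; 964 in favor. Not satisfied.

Invalid — vote requirement not satisfied.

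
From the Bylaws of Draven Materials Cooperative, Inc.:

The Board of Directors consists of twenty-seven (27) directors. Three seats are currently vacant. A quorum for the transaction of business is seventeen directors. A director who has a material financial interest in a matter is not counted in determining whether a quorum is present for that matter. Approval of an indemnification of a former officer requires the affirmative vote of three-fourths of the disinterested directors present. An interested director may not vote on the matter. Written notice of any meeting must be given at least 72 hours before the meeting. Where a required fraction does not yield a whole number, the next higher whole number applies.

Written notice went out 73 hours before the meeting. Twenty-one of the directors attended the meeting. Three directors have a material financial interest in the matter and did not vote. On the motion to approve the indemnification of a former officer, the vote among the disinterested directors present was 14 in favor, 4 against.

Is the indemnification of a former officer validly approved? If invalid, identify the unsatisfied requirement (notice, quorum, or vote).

Valid — all requirements satisfied.

Notice: 73 hours given; 72 required (73 ≥ 72). Satisfied.
Quorum: 21 present, but the 3 interested directors do not count, leaving 18. Quorum is 17. Satisfied.
Vote: the indemnification of a former officer requires three-fourths of the disinterested directors present (21 − 3 = 18). 3/4 of 18 = 13.50, rounded up to 14, so 14 affirmative votes are needed; 14 voted in favor. Satisfied.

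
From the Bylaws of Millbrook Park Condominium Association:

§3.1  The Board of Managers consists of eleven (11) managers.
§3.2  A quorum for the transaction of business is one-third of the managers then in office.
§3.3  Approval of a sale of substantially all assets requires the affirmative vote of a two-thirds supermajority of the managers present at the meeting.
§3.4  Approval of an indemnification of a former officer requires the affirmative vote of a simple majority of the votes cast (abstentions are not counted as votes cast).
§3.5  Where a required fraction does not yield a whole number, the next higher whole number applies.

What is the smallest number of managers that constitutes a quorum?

1/3 of 11 = 3.67, rounded up to 4.

4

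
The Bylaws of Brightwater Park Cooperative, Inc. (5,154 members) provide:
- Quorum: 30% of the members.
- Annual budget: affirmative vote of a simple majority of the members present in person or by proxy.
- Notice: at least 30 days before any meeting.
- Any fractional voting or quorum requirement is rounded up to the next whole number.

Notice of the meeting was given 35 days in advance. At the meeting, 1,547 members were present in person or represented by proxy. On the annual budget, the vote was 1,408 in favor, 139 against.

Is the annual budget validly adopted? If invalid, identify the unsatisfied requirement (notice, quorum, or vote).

Valid — all requirements satisfied.

Notice: 35 days given; 30 required. Satisfied.
Quorum: 30% of 5,154 = 1,546.20, rounded up to 1,547; 1,547 present. Satisfied.
Vote: requires a majority of those present (1,547); a majority of 1547 is 774, so 774 needed; 1,408 in favor. Satisfied.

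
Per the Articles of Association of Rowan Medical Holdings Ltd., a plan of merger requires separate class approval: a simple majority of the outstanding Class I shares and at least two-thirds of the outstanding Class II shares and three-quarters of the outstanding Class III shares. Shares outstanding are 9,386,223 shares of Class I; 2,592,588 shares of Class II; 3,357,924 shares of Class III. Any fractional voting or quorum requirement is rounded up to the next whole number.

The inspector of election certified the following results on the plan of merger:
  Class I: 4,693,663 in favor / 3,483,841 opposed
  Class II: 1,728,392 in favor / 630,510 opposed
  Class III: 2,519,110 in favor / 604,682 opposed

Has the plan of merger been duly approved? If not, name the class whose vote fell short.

Class I: a majority of 9386223 is 4693112; 4,693,112 required, 4,693,663 in favor — approved.
Class II: 2/3 of 2592588 = 1728392; 1,728,392 required, 1,728,392 in favor — approved.
Class III: 3/4 of 3357924 = 2518443; 2,518,443 required, 2,519,110 in favor — approved.

Approved — every class gave the required vote.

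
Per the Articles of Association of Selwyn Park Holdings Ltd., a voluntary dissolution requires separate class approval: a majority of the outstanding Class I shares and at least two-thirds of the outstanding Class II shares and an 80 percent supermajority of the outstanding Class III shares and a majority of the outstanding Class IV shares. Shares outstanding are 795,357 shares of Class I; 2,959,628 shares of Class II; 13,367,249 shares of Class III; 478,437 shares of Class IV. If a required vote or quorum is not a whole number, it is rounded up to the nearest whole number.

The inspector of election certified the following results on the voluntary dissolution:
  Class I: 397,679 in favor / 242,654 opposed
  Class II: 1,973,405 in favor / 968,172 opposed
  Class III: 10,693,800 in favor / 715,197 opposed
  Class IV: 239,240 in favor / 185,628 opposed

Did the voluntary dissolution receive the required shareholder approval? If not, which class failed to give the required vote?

Class I: a majority of 795357 is 397679; 397,679 required, 397,679 in favor — approved.
Class II: 2/3 of 2959628 = 1973085.33, rounded up to 1973086; 1,973,086 required, 1,973,405 in favor — approved.
Class III: 4/5 of 13367249 = 10693799.20, rounded up to 10693800; 10,693,800 required, 10,693,800 in favor — approved.
Class IV: a majority of 478437 is 239219; 239,219 required, 239,240 in favor — approved.

Approved — every class gave the required vote.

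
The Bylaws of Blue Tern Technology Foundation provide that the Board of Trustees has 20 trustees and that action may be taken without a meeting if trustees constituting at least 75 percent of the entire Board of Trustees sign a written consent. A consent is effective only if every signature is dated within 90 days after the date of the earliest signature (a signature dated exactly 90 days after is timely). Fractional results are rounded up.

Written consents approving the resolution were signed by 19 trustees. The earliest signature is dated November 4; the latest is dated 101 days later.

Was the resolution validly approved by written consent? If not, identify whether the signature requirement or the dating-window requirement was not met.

Not effective — dating-window requirement not satisfied.

Signatures required: at least 75 percent of 20 — 3/4 of 20 = 15, so 15 needed; 19 signed. Sufficient.
Dating window: the latest signature is 101 days after the earliest; the limit is 90 days. Outside the window.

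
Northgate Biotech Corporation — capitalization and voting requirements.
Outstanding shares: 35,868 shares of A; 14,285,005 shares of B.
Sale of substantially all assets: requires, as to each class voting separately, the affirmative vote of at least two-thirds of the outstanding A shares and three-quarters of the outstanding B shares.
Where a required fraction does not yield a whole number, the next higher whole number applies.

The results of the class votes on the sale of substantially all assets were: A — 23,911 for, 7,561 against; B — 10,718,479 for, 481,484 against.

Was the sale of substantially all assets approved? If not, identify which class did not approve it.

A: 2/3 of 35868 = 23912; 23,912 required, 23,911 in favor — not approved.
B: 3/4 of 14285005 = 10713753.75, rounded up to 10713754; 10,713,754 required, 10,718,479 in favor — approved.

Not approved — the A shares did not give the required vote.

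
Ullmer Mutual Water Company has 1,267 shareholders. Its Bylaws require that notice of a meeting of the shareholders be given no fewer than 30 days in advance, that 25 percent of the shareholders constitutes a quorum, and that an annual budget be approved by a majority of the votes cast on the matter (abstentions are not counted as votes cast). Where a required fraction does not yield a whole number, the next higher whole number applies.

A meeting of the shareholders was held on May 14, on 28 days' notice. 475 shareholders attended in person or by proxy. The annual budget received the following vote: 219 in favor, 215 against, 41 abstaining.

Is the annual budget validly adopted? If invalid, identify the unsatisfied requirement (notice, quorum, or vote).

Invalid — notice requirement not satisfied.

Notice: 28 days given; 30 required. Not satisfied.
Quorum: 25% of 1,267 = 316.75, rounded up to 317; 475 present. Satisfied.
Vote: requires a majority of the votes cast (475 − 41 abstaining = 434); a majority of 434 is 218, so 218 needed; 219 in favor. Satisfied.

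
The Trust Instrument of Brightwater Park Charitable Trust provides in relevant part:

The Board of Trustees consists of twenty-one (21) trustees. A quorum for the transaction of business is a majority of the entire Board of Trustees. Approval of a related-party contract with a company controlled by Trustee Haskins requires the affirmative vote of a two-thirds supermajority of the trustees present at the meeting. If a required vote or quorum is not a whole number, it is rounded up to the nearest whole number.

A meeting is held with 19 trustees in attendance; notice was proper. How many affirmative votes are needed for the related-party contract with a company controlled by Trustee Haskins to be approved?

13

The related-party contract with a company controlled by Trustee Haskins requires two-thirds of the trustees present (19).
2/3 of 19 = 12.67, rounded up to 13.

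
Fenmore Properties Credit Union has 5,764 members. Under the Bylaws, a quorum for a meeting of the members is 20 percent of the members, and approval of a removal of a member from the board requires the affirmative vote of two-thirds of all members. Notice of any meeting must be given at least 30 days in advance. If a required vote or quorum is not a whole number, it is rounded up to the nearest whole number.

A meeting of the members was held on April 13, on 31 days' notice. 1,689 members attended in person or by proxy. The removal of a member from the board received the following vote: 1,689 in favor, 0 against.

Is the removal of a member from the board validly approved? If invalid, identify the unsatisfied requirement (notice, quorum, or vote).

Notice: 31 days given; 30 required. Satisfied.
Quorum: 20% of 5,764 = 1,152.80, rounded up to 1,153; 1,689 present. Satisfied.
Vote: requires two-thirds of all members (5,764); 2/3 of 5764 = 3842.67, rounded up to 3843, so 3,843 needed; 1,689 in favor. Not satisfied.

Invalid — vote requirement not satisfied.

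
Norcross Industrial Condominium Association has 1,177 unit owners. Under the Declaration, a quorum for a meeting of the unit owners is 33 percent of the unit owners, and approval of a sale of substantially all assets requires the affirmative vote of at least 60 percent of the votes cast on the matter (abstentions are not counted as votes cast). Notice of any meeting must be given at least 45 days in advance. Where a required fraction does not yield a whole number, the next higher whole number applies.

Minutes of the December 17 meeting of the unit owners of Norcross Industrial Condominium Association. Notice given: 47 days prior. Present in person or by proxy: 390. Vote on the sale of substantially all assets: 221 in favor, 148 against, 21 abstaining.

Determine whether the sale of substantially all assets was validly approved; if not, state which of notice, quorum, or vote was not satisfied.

Invalid — vote requirement not satisfied.

Notice: 47 days given; 45 required. Satisfied.
Quorum: 33% of 1,177 = 388.41, rounded up to 389; 390 present. Satisfied.
Vote: requires three-fifths of the votes cast (390 − 21 abstaining = 369); 3/5 of 369 = 221.40, rounded up to 222, so 222 needed; 221 in favor. Not satisfied.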